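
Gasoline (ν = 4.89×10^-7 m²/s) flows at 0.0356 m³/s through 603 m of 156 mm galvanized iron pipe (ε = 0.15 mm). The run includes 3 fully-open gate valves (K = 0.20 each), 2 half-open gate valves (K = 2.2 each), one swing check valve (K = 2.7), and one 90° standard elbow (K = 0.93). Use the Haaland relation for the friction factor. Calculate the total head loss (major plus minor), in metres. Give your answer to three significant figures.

H_L ≈ 15.2 m

V = 4Q/(πD²) = 1.863 m/s; V²/2g = 0.1768 m
Re = 5.94×10^5, ε/D = 9.62×10^-4 → f = 0.01994 (Haaland)
Major: h_f = f(L/D)·V²/2g = 0.01994·3865·0.1768 = 13.63 m
Minor: ΣK = 8.63; h_m = ΣK·V²/2g = 1.526 m
Total H_L = 13.63 + 1.526 = 15.16 m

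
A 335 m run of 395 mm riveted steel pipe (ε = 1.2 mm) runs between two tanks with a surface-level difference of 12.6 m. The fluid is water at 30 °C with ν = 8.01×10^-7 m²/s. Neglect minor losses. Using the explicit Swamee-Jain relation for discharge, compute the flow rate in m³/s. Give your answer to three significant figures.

Q ≈ 0.408 m³/s

Swamee-Jain (Type II): Q = -0.965·√(gD⁵h_f/L)·ln[ε/(3.7D) + √(3.17ν²L/(gD³h_f))]
√(gD⁵h_f/L) = √(9.81·0.395⁵·12.6/335) = 0.05956
ε/(3.7D) = 8.21×10^-4; √(3.17ν²L/(gD³h_f)) = 9.46×10^-6
Q = -0.965·0.05956·ln(8.305×10^-4) = 0.4077 m³/s
Check: V = 3.33 m/s, Re = 1.64×10^6, f = 0.02639, h_f = 12.6 m ≈ 12.6 m ✓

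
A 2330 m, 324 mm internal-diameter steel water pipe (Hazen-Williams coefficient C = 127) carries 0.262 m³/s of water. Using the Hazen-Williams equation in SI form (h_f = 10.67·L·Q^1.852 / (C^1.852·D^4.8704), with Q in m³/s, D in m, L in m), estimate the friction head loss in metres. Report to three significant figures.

h_f ≈ 63.9 m

h_f = 10.67·2330·0.262^1.852 / (127^1.852·0.324^4.8704) = 63.95 m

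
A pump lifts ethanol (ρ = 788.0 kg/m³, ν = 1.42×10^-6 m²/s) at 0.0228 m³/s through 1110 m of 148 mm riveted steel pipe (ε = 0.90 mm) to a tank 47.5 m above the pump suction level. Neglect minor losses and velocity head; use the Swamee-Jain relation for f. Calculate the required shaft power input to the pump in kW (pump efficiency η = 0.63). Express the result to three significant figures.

P_shaft ≈ 19.5 kW

V = 4Q/(πD²) = 1.325 m/s; Re = 1.38×10^5; ε/D = 0.00608; f = 0.03306
h_f = f(L/D)V²/2g = 22.20 m
Total head H = z + h_f = 47.5 + 22.20 = 69.70 m
P_hyd = ρgQH = 788.0·9.81·0.0228·69.70 = 12.28 kW
P_shaft = P_hyd/η = 12.28/0.63 = 19.50 kW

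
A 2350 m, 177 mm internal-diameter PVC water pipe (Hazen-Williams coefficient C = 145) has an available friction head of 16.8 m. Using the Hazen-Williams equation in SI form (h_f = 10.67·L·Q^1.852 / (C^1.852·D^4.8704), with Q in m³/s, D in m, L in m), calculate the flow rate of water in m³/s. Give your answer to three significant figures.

Rearranging: Q = [h_f·C^1.852·D^4.8704 / (10.67·L)]^(1/1.852)
Q = [16.8·145^1.852·0.177^4.8704 / (10.67·2350)]^0.540 = 0.02951 m³/s

Q ≈ 0.0295 m³/s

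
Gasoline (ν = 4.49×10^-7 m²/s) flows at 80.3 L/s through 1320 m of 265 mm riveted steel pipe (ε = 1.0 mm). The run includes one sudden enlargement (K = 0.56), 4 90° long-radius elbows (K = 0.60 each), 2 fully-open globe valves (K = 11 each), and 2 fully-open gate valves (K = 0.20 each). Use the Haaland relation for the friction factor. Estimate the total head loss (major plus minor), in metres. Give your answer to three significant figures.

V = 4Q/(πD²) = 1.456 m/s; V²/2g = 0.1080 m
Re = 8.59×10^5, ε/D = 0.00377 → f = 0.02812 (Haaland)
Major: h_f = f(L/D)·V²/2g = 0.02812·4981·0.1080 = 15.13 m
Minor: ΣK = 25.4; h_m = ΣK·V²/2g = 2.740 m
Total H_L = 15.13 + 2.740 = 17.87 m

H_L ≈ 17.9 m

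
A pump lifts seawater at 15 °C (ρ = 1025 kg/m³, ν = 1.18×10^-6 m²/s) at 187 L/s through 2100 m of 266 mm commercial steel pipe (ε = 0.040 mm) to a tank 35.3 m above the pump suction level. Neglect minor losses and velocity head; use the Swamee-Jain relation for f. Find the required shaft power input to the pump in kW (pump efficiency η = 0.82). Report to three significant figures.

P_shaft ≈ 232 kW

V = 4Q/(πD²) = 3.365 m/s; Re = 7.59×10^5; ε/D = 1.50×10^-4; f = 0.01448
h_f = f(L/D)V²/2g = 65.97 m
Total head H = z + h_f = 35.3 + 65.97 = 101.3 m
P_hyd = ρgQH = 1025·9.81·0.187·101.3 = 190.4 kW
P_shaft = P_hyd/η = 190.4/0.82 = 232.2 kW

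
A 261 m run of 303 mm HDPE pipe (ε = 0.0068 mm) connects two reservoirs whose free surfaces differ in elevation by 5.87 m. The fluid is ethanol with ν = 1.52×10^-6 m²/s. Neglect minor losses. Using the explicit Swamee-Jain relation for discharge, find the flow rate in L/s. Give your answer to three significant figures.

Swamee-Jain (Type II): Q = -0.965·√(gD⁵h_f/L)·ln[ε/(3.7D) + √(3.17ν²L/(gD³h_f))]
√(gD⁵h_f/L) = √(9.81·0.303⁵·5.87/261) = 0.02374
ε/(3.7D) = 6.07×10^-6; √(3.17ν²L/(gD³h_f)) = 3.45×10^-5
Q = -0.965·0.02374·ln(4.061×10^-5) = 0.2316 m³/s
Check: V = 3.21 m/s, Re = 6.40×10^5, f = 0.01294, h_f = 5.86 m ≈ 5.87 m ✓

Q ≈ 232 L/s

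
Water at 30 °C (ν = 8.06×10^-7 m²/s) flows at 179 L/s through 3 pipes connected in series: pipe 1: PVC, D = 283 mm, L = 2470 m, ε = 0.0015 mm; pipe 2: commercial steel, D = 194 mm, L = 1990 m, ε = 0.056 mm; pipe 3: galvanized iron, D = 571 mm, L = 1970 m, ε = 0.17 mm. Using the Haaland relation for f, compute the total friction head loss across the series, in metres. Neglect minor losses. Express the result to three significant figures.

Pipe 1: V = 2.846 m/s, Re = 9.99×10^5, ε/D = 5.30×10^-6, f = 0.01168, h_1 = f(L/D)V²/2g = 42.07 m
Pipe 2: V = 6.056 m/s, Re = 1.46×10^6, ε/D = 2.89×10^-4, f = 0.01530, h_2 = f(L/D)V²/2g = 293.4 m
Pipe 3: V = 0.6990 m/s, Re = 4.95×10^5, ε/D = 2.98×10^-4, f = 0.01615, h_3 = f(L/D)V²/2g = 1.387 m
Series → Q common, losses add: H = Σh = 336.9 m

H ≈ 337 m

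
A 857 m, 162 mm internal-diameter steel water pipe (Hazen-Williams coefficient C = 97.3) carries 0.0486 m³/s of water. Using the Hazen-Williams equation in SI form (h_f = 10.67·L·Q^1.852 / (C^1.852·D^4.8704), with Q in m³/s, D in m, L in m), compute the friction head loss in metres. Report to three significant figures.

h_f = 10.67·857·0.0486^1.852 / (97.3^1.852·0.162^4.8704) = 49.75 m

h_f ≈ 49.7 m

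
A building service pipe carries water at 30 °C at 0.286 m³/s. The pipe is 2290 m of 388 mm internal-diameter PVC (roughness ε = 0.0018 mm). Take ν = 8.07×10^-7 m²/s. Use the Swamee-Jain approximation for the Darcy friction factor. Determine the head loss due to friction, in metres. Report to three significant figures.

V = 4Q/(πD²) = 4·0.286/(π·0.388²) = 2.419 m/s
Re = VD/ν = 2.419·0.388/8.07×10^-7 = 1.16×10^6 → turbulent
ε/D = 0.0018/388 = 4.64×10^-6
Swamee-Jain: f = 0.01145
h_f = f(L/D)V²/(2g) = 0.01145·(2290/0.388)·2.419²/(2·9.81) = 20.14 m

h_f ≈ 20.1 m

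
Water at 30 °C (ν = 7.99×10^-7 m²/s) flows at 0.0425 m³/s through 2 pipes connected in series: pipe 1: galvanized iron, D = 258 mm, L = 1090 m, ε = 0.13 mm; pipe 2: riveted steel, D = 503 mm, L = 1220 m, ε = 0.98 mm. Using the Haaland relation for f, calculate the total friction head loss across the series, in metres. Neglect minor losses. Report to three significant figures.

Pipe 1: V = 0.8129 m/s, Re = 2.63×10^5, ε/D = 5.04×10^-4, f = 0.01826, h_1 = f(L/D)V²/2g = 2.599 m
Pipe 2: V = 0.2139 m/s, Re = 1.35×10^5, ε/D = 0.00195, f = 0.02447, h_2 = f(L/D)V²/2g = 0.1384 m
Series → Q common, losses add: H = Σh = 2.737 m

H ≈ 2.74 m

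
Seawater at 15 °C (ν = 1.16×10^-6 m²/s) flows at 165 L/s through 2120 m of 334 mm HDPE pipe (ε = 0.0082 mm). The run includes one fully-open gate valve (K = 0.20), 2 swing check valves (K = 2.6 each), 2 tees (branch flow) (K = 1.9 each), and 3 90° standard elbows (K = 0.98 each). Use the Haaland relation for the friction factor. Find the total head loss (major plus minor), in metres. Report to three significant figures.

H_L ≈ 17.3 m

V = 4Q/(πD²) = 1.883 m/s; V²/2g = 0.1808 m
Re = 5.42×10^5, ε/D = 2.46×10^-5 → f = 0.01318 (Haaland)
Major: h_f = f(L/D)·V²/2g = 0.01318·6347·0.1808 = 15.13 m
Minor: ΣK = 12.1; h_m = ΣK·V²/2g = 2.194 m
Total H_L = 15.13 + 2.194 = 17.32 m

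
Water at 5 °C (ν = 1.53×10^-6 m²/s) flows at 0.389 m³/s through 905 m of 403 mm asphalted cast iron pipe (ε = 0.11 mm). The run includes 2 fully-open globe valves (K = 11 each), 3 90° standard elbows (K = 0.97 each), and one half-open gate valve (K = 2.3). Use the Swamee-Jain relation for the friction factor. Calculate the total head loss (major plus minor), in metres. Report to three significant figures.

V = 4Q/(πD²) = 3.050 m/s; V²/2g = 0.4740 m
Re = 8.03×10^5, ε/D = 2.73×10^-4 → f = 0.01568 (Swamee-Jain)
Major: h_f = f(L/D)·V²/2g = 0.01568·2246·0.4740 = 16.69 m
Minor: ΣK = 27.2; h_m = ΣK·V²/2g = 12.90 m
Total H_L = 16.69 + 12.90 = 29.59 m

H_L ≈ 29.6 m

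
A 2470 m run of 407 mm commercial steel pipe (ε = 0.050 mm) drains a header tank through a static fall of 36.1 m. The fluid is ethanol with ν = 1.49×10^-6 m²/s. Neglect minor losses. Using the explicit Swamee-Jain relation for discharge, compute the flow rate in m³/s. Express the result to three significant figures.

Q ≈ 0.375 m³/s

Swamee-Jain (Type II): Q = -0.965·√(gD⁵h_f/L)·ln[ε/(3.7D) + √(3.17ν²L/(gD³h_f))]
√(gD⁵h_f/L) = √(9.81·0.407⁵·36.1/2470) = 0.04002
ε/(3.7D) = 3.32×10^-5; √(3.17ν²L/(gD³h_f)) = 2.70×10^-5
Q = -0.965·0.04002·ln(6.019×10^-5) = 0.3753 m³/s
Check: V = 2.88 m/s, Re = 7.88×10^5, f = 0.01410, h_f = 36.3 m ≈ 36.1 m ✓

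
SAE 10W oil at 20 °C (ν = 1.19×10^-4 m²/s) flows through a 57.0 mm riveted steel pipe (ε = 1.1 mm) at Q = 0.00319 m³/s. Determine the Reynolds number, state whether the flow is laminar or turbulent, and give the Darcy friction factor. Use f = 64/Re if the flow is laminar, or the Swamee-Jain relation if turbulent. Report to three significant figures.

Re ≈ 599; laminar; f = 64/Re ≈ 0.107

V = 4Q/(πD²) = 1.250 m/s
Re = VD/ν = 1.250·0.0570/1.19×10^-4 = 599
Re < 2300 → laminar → f = 64/Re = 0.1069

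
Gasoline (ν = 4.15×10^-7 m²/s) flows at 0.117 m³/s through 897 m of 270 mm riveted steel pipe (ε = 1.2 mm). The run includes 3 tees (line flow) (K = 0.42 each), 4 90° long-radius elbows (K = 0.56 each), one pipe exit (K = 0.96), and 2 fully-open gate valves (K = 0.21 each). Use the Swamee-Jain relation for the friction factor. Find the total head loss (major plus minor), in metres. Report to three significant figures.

V = 4Q/(πD²) = 2.043 m/s; V²/2g = 0.2128 m
Re = 1.33×10^6, ε/D = 0.00444 → f = 0.02944 (Swamee-Jain)
Major: h_f = f(L/D)·V²/2g = 0.02944·3322·0.2128 = 20.82 m
Minor: ΣK = 4.88; h_m = ΣK·V²/2g = 1.039 m
Total H_L = 20.82 + 1.039 = 21.86 m

H_L ≈ 21.9 m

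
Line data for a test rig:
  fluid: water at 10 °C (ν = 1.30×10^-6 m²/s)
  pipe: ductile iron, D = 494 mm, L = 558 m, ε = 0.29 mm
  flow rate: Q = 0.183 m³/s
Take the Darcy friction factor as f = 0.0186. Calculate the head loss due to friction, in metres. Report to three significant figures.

V = 4Q/(πD²) = 4·0.183/(π·0.494²) = 0.9548 m/s
h_f = f(L/D)V²/(2g) = 0.01860·(558/0.494)·0.9548²/(2·9.81) = 0.9762 m

h_f ≈ 0.976 m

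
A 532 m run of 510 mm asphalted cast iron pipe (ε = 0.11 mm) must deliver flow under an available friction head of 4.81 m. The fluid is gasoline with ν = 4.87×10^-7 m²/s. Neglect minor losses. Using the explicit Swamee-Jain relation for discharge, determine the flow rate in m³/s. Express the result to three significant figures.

Q ≈ 0.514 m³/s

Swamee-Jain (Type II): Q = -0.965·√(gD⁵h_f/L)·ln[ε/(3.7D) + √(3.17ν²L/(gD³h_f))]
√(gD⁵h_f/L) = √(9.81·0.510⁵·4.81/532) = 0.05532
ε/(3.7D) = 5.83×10^-5; √(3.17ν²L/(gD³h_f)) = 7.99×10^-6
Q = -0.965·0.05532·ln(6.629×10^-5) = 0.5136 m³/s
Check: V = 2.51 m/s, Re = 2.63×10^6, f = 0.01439, h_f = 4.84 m ≈ 4.81 m ✓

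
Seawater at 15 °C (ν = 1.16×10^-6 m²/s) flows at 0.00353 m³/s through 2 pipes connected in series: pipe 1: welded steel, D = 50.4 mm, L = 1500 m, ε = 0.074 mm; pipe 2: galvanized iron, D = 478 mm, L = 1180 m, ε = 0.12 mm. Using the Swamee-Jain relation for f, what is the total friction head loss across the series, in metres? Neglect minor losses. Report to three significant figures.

H ≈ 116 m

Pipe 1: V = 1.769 m/s, Re = 7.69×10^4, ε/D = 0.00147, f = 0.02437, h_1 = f(L/D)V²/2g = 115.7 m
Pipe 2: V = 0.01967 m/s, Re = 8110, ε/D = 2.51×10^-4, f = 0.03324, h_2 = f(L/D)V²/2g = 0.001618 m
Series → Q common, losses add: H = Σh = 115.7 m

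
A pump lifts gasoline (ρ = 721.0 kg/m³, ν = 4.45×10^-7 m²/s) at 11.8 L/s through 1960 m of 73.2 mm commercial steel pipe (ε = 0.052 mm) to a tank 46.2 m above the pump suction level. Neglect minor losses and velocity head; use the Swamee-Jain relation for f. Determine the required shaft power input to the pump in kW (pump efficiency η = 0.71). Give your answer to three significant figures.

P_shaft ≈ 29.4 kW

V = 4Q/(πD²) = 2.804 m/s; Re = 4.61×10^5; ε/D = 7.10×10^-4; f = 0.01904
h_f = f(L/D)V²/2g = 204.3 m
Total head H = z + h_f = 46.2 + 204.3 = 250.5 m
P_hyd = ρgQH = 721.0·9.81·0.0118·250.5 = 20.91 kW
P_shaft = P_hyd/η = 20.91/0.71 = 29.44 kW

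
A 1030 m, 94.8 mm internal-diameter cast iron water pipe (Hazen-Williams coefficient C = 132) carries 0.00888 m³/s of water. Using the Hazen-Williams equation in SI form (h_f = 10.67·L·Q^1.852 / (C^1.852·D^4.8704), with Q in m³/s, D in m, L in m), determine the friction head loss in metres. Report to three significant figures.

h_f = 10.67·1030·0.00888^1.852 / (132^1.852·0.0948^4.8704) = 19.84 m

h_f ≈ 19.8 m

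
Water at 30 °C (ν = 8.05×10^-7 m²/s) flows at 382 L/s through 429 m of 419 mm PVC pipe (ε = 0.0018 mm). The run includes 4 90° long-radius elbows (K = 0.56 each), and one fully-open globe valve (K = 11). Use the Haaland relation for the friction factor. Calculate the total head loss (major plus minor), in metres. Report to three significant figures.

H_L ≈ 9.58 m

V = 4Q/(πD²) = 2.770 m/s; V²/2g = 0.3912 m
Re = 1.44×10^6, ε/D = 4.30×10^-6 → f = 0.01100 (Haaland)
Major: h_f = f(L/D)·V²/2g = 0.01100·1024·0.3912 = 4.405 m
Minor: ΣK = 13.2; h_m = ΣK·V²/2g = 5.179 m
Total H_L = 4.405 + 5.179 = 9.585 m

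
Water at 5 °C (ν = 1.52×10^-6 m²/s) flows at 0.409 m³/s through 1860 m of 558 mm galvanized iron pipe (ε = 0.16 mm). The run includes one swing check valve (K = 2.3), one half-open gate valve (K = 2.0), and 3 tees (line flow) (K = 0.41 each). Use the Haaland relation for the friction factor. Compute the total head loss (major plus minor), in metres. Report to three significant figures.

H_L ≈ 8.32 m

V = 4Q/(πD²) = 1.672 m/s; V²/2g = 0.1426 m
Re = 6.14×10^5, ε/D = 2.87×10^-4 → f = 0.01585 (Haaland)
Major: h_f = f(L/D)·V²/2g = 0.01585·3333·0.1426 = 7.530 m
Minor: ΣK = 5.53; h_m = ΣK·V²/2g = 0.7884 m
Total H_L = 7.530 + 0.7884 = 8.319 m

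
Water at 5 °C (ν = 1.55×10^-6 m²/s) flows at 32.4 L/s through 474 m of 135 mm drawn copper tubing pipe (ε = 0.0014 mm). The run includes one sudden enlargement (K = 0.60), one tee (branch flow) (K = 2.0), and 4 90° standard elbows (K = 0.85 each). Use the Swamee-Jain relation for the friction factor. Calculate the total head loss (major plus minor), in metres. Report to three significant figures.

V = 4Q/(πD²) = 2.264 m/s; V²/2g = 0.2611 m
Re = 1.97×10^5, ε/D = 1.04×10^-5 → f = 0.01567 (Swamee-Jain)
Major: h_f = f(L/D)·V²/2g = 0.01567·3511·0.2611 = 14.37 m
Minor: ΣK = 6.00; h_m = ΣK·V²/2g = 1.567 m
Total H_L = 14.37 + 1.567 = 15.93 m

H_L ≈ 15.9 m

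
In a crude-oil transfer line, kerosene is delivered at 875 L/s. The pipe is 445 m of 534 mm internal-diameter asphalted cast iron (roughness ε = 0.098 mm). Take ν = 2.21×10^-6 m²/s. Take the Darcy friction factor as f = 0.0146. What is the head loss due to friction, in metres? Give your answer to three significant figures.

h_f ≈ 9.47 m

V = 4Q/(πD²) = 4·0.875/(π·0.534²) = 3.907 m/s
h_f = f(L/D)V²/(2g) = 0.01460·(445/0.534)·3.907²/(2·9.81) = 9.466 m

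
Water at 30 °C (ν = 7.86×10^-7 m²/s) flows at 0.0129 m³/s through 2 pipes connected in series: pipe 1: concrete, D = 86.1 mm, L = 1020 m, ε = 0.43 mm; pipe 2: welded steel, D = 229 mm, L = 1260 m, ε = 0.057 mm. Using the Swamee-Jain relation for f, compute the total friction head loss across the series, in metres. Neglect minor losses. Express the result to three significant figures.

H ≈ 92.1 m

Pipe 1: V = 2.216 m/s, Re = 2.43×10^5, ε/D = 0.00499, f = 0.03090, h_1 = f(L/D)V²/2g = 91.60 m
Pipe 2: V = 0.3132 m/s, Re = 9.13×10^4, ε/D = 2.49×10^-4, f = 0.01953, h_2 = f(L/D)V²/2g = 0.5373 m
Series → Q common, losses add: H = Σh = 92.14 m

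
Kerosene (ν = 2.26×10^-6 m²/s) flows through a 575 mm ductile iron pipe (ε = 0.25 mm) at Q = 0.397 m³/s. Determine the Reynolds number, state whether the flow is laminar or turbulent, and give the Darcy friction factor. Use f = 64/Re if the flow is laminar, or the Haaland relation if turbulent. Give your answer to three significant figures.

V = 4Q/(πD²) = 1.529 m/s
Re = VD/ν = 1.529·0.575/2.26×10^-6 = 3.89×10^5
Re > 4000 → turbulent; ε/D = 4.35×10^-4
Haaland: f = 0.01738

Re ≈ 3.89×10^5; turbulent; f ≈ 0.0174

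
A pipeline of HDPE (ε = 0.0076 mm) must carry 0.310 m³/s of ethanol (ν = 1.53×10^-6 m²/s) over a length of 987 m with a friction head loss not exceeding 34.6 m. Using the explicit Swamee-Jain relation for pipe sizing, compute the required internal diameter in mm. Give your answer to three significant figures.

D ≈ 312 mm

Swamee-Jain (Type III): D = 0.66·[ε^1.25·(LQ²/(gh_f))^4.75 + ν·Q^9.4·(L/(gh_f))^5.2]^0.04
LQ²/(gh_f) = 0.2794; L/(gh_f) = 2.908
Term 1 = ε^1.25·(…)^4.75 = 9.35×10^-10; Term 2 = ν·Q^9.4·(…)^5.2 = 6.52×10^-9
D = 0.66·(9.35×10^-10 + 6.52×10^-9)^0.04 = 0.3122 m = 312 mm
Check: V = 4.05 m/s, Re = 8.26×10^5, f = 0.01250, h_f = 33.0 m ≈ 34.6 m ✓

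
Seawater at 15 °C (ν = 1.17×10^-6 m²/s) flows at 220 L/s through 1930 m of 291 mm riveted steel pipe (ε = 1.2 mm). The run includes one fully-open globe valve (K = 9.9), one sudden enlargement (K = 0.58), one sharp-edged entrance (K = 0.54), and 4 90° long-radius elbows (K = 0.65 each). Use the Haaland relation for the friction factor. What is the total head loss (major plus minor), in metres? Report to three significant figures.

V = 4Q/(πD²) = 3.308 m/s; V²/2g = 0.5577 m
Re = 8.23×10^5, ε/D = 0.00412 → f = 0.02885 (Haaland)
Major: h_f = f(L/D)·V²/2g = 0.02885·6632·0.5577 = 106.7 m
Minor: ΣK = 13.6; h_m = ΣK·V²/2g = 7.596 m
Total H_L = 106.7 + 7.596 = 114.3 m

H_L ≈ 114 m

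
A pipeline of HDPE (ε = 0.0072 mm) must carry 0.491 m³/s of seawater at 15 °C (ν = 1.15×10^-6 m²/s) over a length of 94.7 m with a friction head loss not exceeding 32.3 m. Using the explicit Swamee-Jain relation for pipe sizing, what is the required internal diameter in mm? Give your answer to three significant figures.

Swamee-Jain (Type III): D = 0.66·[ε^1.25·(LQ²/(gh_f))^4.75 + ν·Q^9.4·(L/(gh_f))^5.2]^0.04
LQ²/(gh_f) = 0.07205; L/(gh_f) = 0.2989
Term 1 = ε^1.25·(…)^4.75 = 1.40×10^-12; Term 2 = ν·Q^9.4·(…)^5.2 = 2.69×10^-12
D = 0.66·(1.40×10^-12 + 2.69×10^-12)^0.04 = 0.2312 m = 231 mm
Check: V = 11.7 m/s, Re = 2.35×10^6, f = 0.01122, h_f = 32.0 m ≈ 32.3 m ✓

D ≈ 231 mm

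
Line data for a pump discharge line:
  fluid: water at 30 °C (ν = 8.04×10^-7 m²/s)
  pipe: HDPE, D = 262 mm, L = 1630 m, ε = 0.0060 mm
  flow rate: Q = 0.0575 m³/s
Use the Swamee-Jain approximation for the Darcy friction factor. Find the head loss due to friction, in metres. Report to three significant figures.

h_f ≈ 5.15 m

V = 4Q/(πD²) = 4·0.0575/(π·0.262²) = 1.067 m/s
Re = VD/ν = 1.067·0.262/8.04×10^-7 = 3.48×10^5 → turbulent
ε/D = 0.0060/262 = 2.29×10^-5
Swamee-Jain: f = 0.01428
h_f = f(L/D)V²/(2g) = 0.01428·(1630/0.262)·1.067²/(2·9.81) = 5.149 m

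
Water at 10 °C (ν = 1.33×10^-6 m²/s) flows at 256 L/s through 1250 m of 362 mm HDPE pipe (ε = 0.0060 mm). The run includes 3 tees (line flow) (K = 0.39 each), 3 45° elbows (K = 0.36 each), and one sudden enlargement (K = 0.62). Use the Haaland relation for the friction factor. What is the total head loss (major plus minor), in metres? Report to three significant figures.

H_L ≈ 14.6 m

V = 4Q/(πD²) = 2.487 m/s; V²/2g = 0.3153 m
Re = 6.77×10^5, ε/D = 1.66×10^-5 → f = 0.01262 (Haaland)
Major: h_f = f(L/D)·V²/2g = 0.01262·3453·0.3153 = 13.74 m
Minor: ΣK = 2.87; h_m = ΣK·V²/2g = 0.9050 m
Total H_L = 13.74 + 0.9050 = 14.65 m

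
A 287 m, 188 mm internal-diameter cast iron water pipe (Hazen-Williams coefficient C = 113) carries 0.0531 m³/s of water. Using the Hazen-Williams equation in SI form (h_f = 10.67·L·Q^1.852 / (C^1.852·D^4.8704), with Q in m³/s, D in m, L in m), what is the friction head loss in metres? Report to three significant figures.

h_f ≈ 7.21 m

h_f = 10.67·287·0.0531^1.852 / (113^1.852·0.188^4.8704) = 7.207 m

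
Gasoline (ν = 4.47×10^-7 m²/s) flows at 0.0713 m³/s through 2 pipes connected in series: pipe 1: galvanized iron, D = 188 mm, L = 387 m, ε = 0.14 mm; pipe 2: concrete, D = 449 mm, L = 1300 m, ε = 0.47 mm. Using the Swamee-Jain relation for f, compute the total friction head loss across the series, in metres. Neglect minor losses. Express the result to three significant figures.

Pipe 1: V = 2.569 m/s, Re = 1.08×10^6, ε/D = 7.45×10^-4, f = 0.01874, h_1 = f(L/D)V²/2g = 12.97 m
Pipe 2: V = 0.4503 m/s, Re = 4.52×10^5, ε/D = 0.00105, f = 0.02062, h_2 = f(L/D)V²/2g = 0.6170 m
Series → Q common, losses add: H = Σh = 13.59 m

H ≈ 13.6 m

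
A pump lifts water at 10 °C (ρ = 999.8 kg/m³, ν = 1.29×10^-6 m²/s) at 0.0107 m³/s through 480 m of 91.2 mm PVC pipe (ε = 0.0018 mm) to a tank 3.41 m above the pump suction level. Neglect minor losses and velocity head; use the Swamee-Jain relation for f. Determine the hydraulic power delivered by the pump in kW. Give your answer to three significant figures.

P_hyd ≈ 1.68 kW

V = 4Q/(πD²) = 1.638 m/s; Re = 1.16×10^5; ε/D = 1.97×10^-5; f = 0.01746
h_f = f(L/D)V²/2g = 12.57 m
Total head H = z + h_f = 3.41 + 12.57 = 15.98 m
P_hyd = ρgQH = 999.8·9.81·0.0107·15.98 = 1.677 kW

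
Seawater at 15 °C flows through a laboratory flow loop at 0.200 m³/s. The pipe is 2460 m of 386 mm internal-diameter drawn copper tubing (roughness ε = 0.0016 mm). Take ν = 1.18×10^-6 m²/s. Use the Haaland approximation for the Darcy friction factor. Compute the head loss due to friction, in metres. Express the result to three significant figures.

V = 4Q/(πD²) = 4·0.200/(π·0.386²) = 1.709 m/s
Re = VD/ν = 1.709·0.386/1.18×10^-6 = 5.59×10^5 → turbulent
ε/D = 0.0016/386 = 4.15×10^-6
Haaland: f = 0.01285
h_f = f(L/D)V²/(2g) = 0.01285·(2460/0.386)·1.709²/(2·9.81) = 12.20 m

h_f ≈ 12.2 m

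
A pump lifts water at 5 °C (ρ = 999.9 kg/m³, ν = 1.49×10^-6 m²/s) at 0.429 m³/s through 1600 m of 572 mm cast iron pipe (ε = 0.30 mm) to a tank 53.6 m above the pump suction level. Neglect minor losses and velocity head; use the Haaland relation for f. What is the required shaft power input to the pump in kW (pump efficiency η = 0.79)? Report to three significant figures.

P_shaft ≈ 323 kW

V = 4Q/(πD²) = 1.669 m/s; Re = 6.41×10^5; ε/D = 5.24×10^-4; f = 0.01756
h_f = f(L/D)V²/2g = 6.978 m
Total head H = z + h_f = 53.6 + 6.978 = 60.58 m
P_hyd = ρgQH = 999.9·9.81·0.429·60.58 = 254.9 kW
P_shaft = P_hyd/η = 254.9/0.79 = 322.7 kW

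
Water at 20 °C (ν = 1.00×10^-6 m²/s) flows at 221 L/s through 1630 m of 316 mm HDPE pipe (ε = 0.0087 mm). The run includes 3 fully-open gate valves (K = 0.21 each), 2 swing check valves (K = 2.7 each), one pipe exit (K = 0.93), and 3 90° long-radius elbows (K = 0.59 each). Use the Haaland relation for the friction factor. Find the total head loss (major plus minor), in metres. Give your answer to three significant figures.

H_L ≈ 29.2 m

V = 4Q/(πD²) = 2.818 m/s; V²/2g = 0.4047 m
Re = 8.90×10^5, ε/D = 2.75×10^-5 → f = 0.01230 (Haaland)
Major: h_f = f(L/D)·V²/2g = 0.01230·5158·0.4047 = 25.67 m
Minor: ΣK = 8.73; h_m = ΣK·V²/2g = 3.533 m
Total H_L = 25.67 + 3.533 = 29.21 m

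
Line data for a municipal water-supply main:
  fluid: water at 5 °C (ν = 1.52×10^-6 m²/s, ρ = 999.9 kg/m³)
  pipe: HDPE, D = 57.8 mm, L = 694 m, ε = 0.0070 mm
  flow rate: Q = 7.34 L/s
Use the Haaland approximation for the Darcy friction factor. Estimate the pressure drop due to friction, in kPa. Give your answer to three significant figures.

Δp ≈ 853 kPa

V = 4Q/(πD²) = 4·0.00734/(π·0.0578²) = 2.797 m/s
Re = VD/ν = 2.797·0.0578/1.52×10^-6 = 1.06×10^5 → turbulent
ε/D = 0.0070/57.8 = 1.21×10^-4
Haaland: f = 0.01816
h_f = f(L/D)V²/(2g) = 0.01816·(694/0.0578)·2.797²/(2·9.81) = 86.96 m
Δp = ρg·h_f = 999.9·9.81·86.96 = 853.0 kPa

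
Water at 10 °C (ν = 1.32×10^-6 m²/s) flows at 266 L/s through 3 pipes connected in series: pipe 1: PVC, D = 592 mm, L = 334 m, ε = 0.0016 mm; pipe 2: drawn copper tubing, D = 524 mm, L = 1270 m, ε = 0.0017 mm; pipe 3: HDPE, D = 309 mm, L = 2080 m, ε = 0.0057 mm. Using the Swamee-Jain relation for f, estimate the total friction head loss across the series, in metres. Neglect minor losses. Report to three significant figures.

Pipe 1: V = 0.9664 m/s, Re = 4.33×10^5, ε/D = 2.70×10^-6, f = 0.01347, h_1 = f(L/D)V²/2g = 0.3618 m
Pipe 2: V = 1.233 m/s, Re = 4.90×10^5, ε/D = 3.24×10^-6, f = 0.01319, h_2 = f(L/D)V²/2g = 2.479 m
Pipe 3: V = 3.547 m/s, Re = 8.30×10^5, ε/D = 1.84×10^-5, f = 0.01237, h_3 = f(L/D)V²/2g = 53.41 m
Series → Q common, losses add: H = Σh = 56.26 m

H ≈ 56.3 m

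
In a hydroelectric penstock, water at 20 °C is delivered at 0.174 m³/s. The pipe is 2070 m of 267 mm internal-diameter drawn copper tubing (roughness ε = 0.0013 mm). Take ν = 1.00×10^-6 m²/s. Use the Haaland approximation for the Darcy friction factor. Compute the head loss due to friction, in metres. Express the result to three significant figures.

V = 4Q/(πD²) = 4·0.174/(π·0.267²) = 3.108 m/s
Re = VD/ν = 3.108·0.267/1.00×10^-6 = 8.30×10^5 → turbulent
ε/D = 0.0013/267 = 4.87×10^-6
Haaland: f = 0.01203
h_f = f(L/D)V²/(2g) = 0.01203·(2070/0.267)·3.108²/(2·9.81) = 45.91 m

h_f ≈ 45.9 m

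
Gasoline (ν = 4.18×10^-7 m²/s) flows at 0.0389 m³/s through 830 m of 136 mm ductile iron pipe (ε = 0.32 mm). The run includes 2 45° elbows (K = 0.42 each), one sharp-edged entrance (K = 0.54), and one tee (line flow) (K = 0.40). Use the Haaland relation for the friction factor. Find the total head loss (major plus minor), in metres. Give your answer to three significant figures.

V = 4Q/(πD²) = 2.678 m/s; V²/2g = 0.3655 m
Re = 8.71×10^5, ε/D = 0.00235 → f = 0.02468 (Haaland)
Major: h_f = f(L/D)·V²/2g = 0.02468·6103·0.3655 = 55.05 m
Minor: ΣK = 1.78; h_m = ΣK·V²/2g = 0.6506 m
Total H_L = 55.05 + 0.6506 = 55.70 m

H_L ≈ 55.7 m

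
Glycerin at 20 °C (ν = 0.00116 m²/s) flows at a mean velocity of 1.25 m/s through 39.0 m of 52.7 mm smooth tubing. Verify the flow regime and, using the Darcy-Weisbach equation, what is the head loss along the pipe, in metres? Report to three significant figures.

Re = VD/ν = 1.25·0.05270/0.00116 = 56.8 → laminar (Re < 2300)
f = 64/Re = 1.127
h_f = f(L/D)V²/(2g) = 1.127·(39.0/0.05270)·1.25²/(2·9.81) = 66.42 m

h_f ≈ 66.4 m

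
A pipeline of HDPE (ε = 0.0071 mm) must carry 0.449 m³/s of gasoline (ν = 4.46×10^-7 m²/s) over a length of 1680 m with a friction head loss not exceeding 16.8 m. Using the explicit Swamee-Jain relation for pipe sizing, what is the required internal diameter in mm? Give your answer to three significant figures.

D ≈ 445 mm

Swamee-Jain (Type III): D = 0.66·[ε^1.25·(LQ²/(gh_f))^4.75 + ν·Q^9.4·(L/(gh_f))^5.2]^0.04
LQ²/(gh_f) = 2.055; L/(gh_f) = 10.19
Term 1 = ε^1.25·(…)^4.75 = 1.12×10^-5; Term 2 = ν·Q^9.4·(…)^5.2 = 4.21×10^-5
D = 0.66·(1.12×10^-5 + 4.21×10^-5)^0.04 = 0.4452 m = 445 mm
Check: V = 2.88 m/s, Re = 2.88×10^6, f = 0.01049, h_f = 16.8 m ≈ 16.8 m ✓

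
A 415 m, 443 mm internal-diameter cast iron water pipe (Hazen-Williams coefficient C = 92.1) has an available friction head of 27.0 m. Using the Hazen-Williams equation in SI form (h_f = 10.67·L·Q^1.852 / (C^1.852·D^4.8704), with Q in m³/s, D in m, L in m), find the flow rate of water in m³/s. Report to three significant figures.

Q ≈ 0.689 m³/s

Rearranging: Q = [h_f·C^1.852·D^4.8704 / (10.67·L)]^(1/1.852)
Q = [27.0·92.1^1.852·0.443^4.8704 / (10.67·415)]^0.540 = 0.6894 m³/s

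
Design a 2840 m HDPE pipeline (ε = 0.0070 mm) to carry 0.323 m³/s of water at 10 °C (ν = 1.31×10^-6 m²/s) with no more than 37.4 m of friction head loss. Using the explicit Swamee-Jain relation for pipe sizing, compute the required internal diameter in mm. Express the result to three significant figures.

Swamee-Jain (Type III): D = 0.66·[ε^1.25·(LQ²/(gh_f))^4.75 + ν·Q^9.4·(L/(gh_f))^5.2]^0.04
LQ²/(gh_f) = 0.8076; L/(gh_f) = 7.741
Term 1 = ε^1.25·(…)^4.75 = 1.30×10^-7; Term 2 = ν·Q^9.4·(…)^5.2 = 1.33×10^-6
D = 0.66·(1.30×10^-7 + 1.33×10^-6)^0.04 = 0.3856 m = 386 mm
Check: V = 2.77 m/s, Re = 8.14×10^5, f = 0.01240, h_f = 35.6 m ≈ 37.4 m ✓

D ≈ 386 mm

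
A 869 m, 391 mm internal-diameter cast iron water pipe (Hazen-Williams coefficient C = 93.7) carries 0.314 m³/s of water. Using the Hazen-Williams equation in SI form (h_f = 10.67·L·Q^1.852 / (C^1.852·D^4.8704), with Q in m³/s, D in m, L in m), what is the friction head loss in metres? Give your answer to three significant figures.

h_f ≈ 23.4 m

h_f = 10.67·869·0.314^1.852 / (93.7^1.852·0.391^4.8704) = 23.45 m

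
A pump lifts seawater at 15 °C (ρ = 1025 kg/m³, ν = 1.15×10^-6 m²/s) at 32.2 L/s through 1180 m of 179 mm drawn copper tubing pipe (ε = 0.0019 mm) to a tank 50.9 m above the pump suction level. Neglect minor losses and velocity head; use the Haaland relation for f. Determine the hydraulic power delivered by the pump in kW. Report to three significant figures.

P_hyd ≈ 19.3 kW

V = 4Q/(πD²) = 1.280 m/s; Re = 1.99×10^5; ε/D = 1.06×10^-5; f = 0.01557
h_f = f(L/D)V²/2g = 8.568 m
Total head H = z + h_f = 50.9 + 8.568 = 59.47 m
P_hyd = ρgQH = 1025·9.81·0.0322·59.47 = 19.25 kW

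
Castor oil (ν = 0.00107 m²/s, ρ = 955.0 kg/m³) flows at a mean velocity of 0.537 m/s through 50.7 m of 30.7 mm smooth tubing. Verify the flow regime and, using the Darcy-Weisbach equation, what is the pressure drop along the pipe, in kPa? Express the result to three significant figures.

Re = VD/ν = 0.537·0.03070/0.00107 = 15.4 → laminar (Re < 2300)
f = 64/Re = 4.154
h_f = f(L/D)V²/(2g) = 4.154·(50.7/0.03070)·0.537²/(2·9.81) = 100.8 m
Δp = ρg·h_f = 955.0·9.81·100.8 = 944.6 kPa

Δp ≈ 945 kPa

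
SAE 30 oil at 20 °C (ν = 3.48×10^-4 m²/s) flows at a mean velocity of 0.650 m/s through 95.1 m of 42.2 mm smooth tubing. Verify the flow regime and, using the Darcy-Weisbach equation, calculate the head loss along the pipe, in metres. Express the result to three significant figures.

h_f ≈ 39.4 m

Re = VD/ν = 0.650·0.04220/3.48×10^-4 = 78.8 → laminar (Re < 2300)
f = 64/Re = 0.8120
h_f = f(L/D)V²/(2g) = 0.8120·(95.1/0.04220)·0.650²/(2·9.81) = 39.40 m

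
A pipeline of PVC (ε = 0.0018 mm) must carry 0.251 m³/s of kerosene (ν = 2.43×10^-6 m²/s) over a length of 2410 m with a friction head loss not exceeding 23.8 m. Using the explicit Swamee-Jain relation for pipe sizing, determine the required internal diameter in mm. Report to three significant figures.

D ≈ 380 mm

Swamee-Jain (Type III): D = 0.66·[ε^1.25·(LQ²/(gh_f))^4.75 + ν·Q^9.4·(L/(gh_f))^5.2]^0.04
LQ²/(gh_f) = 0.6503; L/(gh_f) = 10.32
Term 1 = ε^1.25·(…)^4.75 = 8.54×10^-9; Term 2 = ν·Q^9.4·(…)^5.2 = 1.03×10^-6
D = 0.66·(8.54×10^-9 + 1.03×10^-6)^0.04 = 0.3804 m = 380 mm
Check: V = 2.21 m/s, Re = 3.46×10^5, f = 0.01406, h_f = 22.1 m ≈ 23.8 m ✓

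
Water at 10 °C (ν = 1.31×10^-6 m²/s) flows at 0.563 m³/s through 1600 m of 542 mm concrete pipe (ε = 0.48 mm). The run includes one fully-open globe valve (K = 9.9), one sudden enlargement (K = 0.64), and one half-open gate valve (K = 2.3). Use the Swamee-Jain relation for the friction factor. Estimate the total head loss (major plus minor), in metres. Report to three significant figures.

V = 4Q/(πD²) = 2.440 m/s; V²/2g = 0.3035 m
Re = 1.01×10^6, ε/D = 8.86×10^-4 → f = 0.01949 (Swamee-Jain)
Major: h_f = f(L/D)·V²/2g = 0.01949·2952·0.3035 = 17.46 m
Minor: ΣK = 12.8; h_m = ΣK·V²/2g = 3.897 m
Total H_L = 17.46 + 3.897 = 21.36 m

H_L ≈ 21.4 m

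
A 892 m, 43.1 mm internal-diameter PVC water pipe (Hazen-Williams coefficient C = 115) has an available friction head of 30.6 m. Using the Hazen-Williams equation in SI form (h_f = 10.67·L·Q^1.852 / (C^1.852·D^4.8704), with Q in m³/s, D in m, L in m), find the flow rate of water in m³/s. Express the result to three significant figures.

Q ≈ 0.00133 m³/s

Rearranging: Q = [h_f·C^1.852·D^4.8704 / (10.67·L)]^(1/1.852)
Q = [30.6·115^1.852·0.0431^4.8704 / (10.67·892)]^0.540 = 0.001329 m³/s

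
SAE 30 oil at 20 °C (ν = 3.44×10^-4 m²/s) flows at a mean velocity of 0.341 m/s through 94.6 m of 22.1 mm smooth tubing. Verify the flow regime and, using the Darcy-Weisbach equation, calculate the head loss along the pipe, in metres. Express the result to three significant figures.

Re = VD/ν = 0.341·0.02210/3.44×10^-4 = 21.9 → laminar (Re < 2300)
f = 64/Re = 2.921
h_f = f(L/D)V²/(2g) = 2.921·(94.6/0.02210)·0.341²/(2·9.81) = 74.11 m

h_f ≈ 74.1 m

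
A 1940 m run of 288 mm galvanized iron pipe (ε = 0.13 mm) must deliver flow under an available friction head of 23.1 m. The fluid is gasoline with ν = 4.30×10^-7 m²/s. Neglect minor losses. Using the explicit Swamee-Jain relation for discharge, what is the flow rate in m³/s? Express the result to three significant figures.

Q ≈ 0.131 m³/s

Swamee-Jain (Type II): Q = -0.965·√(gD⁵h_f/L)·ln[ε/(3.7D) + √(3.17ν²L/(gD³h_f))]
√(gD⁵h_f/L) = √(9.81·0.288⁵·23.1/1940) = 0.01521
ε/(3.7D) = 1.22×10^-4; √(3.17ν²L/(gD³h_f)) = 1.45×10^-5
Q = -0.965·0.01521·ln(1.365×10^-4) = 0.1306 m³/s
Check: V = 2.01 m/s, Re = 1.34×10^6, f = 0.01682, h_f = 23.2 m ≈ 23.1 m ✓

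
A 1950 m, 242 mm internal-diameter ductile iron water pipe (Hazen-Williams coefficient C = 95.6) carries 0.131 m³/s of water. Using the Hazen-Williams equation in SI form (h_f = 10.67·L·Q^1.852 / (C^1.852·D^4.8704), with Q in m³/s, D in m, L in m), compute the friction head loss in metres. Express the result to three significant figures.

h_f ≈ 104 m

h_f = 10.67·1950·0.131^1.852 / (95.6^1.852·0.242^4.8704) = 103.9 m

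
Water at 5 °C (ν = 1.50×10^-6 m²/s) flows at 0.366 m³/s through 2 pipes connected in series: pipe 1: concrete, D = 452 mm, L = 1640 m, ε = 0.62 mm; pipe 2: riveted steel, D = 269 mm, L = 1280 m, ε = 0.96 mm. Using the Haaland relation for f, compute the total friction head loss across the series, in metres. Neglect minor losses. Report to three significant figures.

H ≈ 299 m

Pipe 1: V = 2.281 m/s, Re = 6.87×10^5, ε/D = 0.00137, f = 0.02159, h_1 = f(L/D)V²/2g = 20.77 m
Pipe 2: V = 6.440 m/s, Re = 1.15×10^6, ε/D = 0.00357, f = 0.02764, h_2 = f(L/D)V²/2g = 278.0 m
Series → Q common, losses add: H = Σh = 298.8 m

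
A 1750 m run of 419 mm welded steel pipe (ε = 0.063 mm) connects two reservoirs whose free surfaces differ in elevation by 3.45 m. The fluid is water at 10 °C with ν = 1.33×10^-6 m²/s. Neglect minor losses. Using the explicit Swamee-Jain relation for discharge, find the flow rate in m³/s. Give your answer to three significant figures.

Q ≈ 0.140 m³/s

Swamee-Jain (Type II): Q = -0.965·√(gD⁵h_f/L)·ln[ε/(3.7D) + √(3.17ν²L/(gD³h_f))]
√(gD⁵h_f/L) = √(9.81·0.419⁵·3.45/1750) = 0.01580
ε/(3.7D) = 4.06×10^-5; √(3.17ν²L/(gD³h_f)) = 6.28×10^-5
Q = -0.965·0.01580·ln(1.034×10^-4) = 0.1400 m³/s
Check: V = 1.01 m/s, Re = 3.20×10^5, f = 0.01577, h_f = 3.46 m ≈ 3.45 m ✓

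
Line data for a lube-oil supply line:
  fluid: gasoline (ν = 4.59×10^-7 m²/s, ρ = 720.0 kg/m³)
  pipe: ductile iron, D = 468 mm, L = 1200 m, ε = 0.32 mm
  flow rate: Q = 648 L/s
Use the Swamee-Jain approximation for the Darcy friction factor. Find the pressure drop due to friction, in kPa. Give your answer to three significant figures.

V = 4Q/(πD²) = 4·0.648/(π·0.468²) = 3.767 m/s
Re = VD/ν = 3.767·0.468/4.59×10^-7 = 3.84×10^6 → turbulent
ε/D = 0.32/468 = 6.84×10^-4
Swamee-Jain: f = 0.01809
h_f = f(L/D)V²/(2g) = 0.01809·(1200/0.468)·3.767²/(2·9.81) = 33.55 m
Δp = ρg·h_f = 720.0·9.81·33.55 = 236.9 kPa

Δp ≈ 237 kPa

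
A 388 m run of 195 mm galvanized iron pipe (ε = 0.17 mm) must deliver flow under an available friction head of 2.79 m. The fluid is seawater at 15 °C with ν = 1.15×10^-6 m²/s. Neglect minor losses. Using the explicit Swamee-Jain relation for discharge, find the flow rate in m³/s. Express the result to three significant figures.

Q ≈ 0.0346 m³/s

Swamee-Jain (Type II): Q = -0.965·√(gD⁵h_f/L)·ln[ε/(3.7D) + √(3.17ν²L/(gD³h_f))]
√(gD⁵h_f/L) = √(9.81·0.195⁵·2.79/388) = 0.004460
ε/(3.7D) = 2.36×10^-4; √(3.17ν²L/(gD³h_f)) = 8.95×10^-5
Q = -0.965·0.004460·ln(3.251×10^-4) = 0.03456 m³/s
Check: V = 1.16 m/s, Re = 1.96×10^5, f = 0.02070, h_f = 2.81 m ≈ 2.79 m ✓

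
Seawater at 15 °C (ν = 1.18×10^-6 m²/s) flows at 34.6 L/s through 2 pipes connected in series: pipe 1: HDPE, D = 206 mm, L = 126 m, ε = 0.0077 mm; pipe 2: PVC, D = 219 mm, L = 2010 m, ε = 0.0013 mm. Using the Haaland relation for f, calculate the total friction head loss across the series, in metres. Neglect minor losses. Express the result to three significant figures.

H ≈ 6.86 m

Pipe 1: V = 1.038 m/s, Re = 1.81×10^5, ε/D = 3.74×10^-5, f = 0.01603, h_1 = f(L/D)V²/2g = 0.5385 m
Pipe 2: V = 0.9185 m/s, Re = 1.70×10^5, ε/D = 5.94×10^-6, f = 0.01602, h_2 = f(L/D)V²/2g = 6.324 m
Series → Q common, losses add: H = Σh = 6.863 m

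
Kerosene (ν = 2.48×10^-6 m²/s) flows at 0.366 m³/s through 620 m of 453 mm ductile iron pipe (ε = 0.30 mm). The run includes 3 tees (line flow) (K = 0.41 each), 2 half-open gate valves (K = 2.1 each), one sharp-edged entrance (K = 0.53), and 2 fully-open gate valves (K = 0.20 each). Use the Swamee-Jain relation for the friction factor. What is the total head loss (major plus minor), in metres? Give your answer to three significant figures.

V = 4Q/(πD²) = 2.271 m/s; V²/2g = 0.2628 m
Re = 4.15×10^5, ε/D = 6.62×10^-4 → f = 0.01888 (Swamee-Jain)
Major: h_f = f(L/D)·V²/2g = 0.01888·1369·0.2628 = 6.790 m
Minor: ΣK = 6.36; h_m = ΣK·V²/2g = 1.672 m
Total H_L = 6.790 + 1.672 = 8.462 m

H_L ≈ 8.46 m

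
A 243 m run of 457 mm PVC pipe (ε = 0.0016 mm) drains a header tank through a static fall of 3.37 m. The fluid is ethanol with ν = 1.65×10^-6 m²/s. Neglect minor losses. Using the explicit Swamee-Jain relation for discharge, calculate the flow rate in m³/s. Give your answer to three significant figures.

Swamee-Jain (Type II): Q = -0.965·√(gD⁵h_f/L)·ln[ε/(3.7D) + √(3.17ν²L/(gD³h_f))]
√(gD⁵h_f/L) = √(9.81·0.457⁵·3.37/243) = 0.05208
ε/(3.7D) = 9.46×10^-7; √(3.17ν²L/(gD³h_f)) = 2.58×10^-5
Q = -0.965·0.05208·ln(2.673×10^-5) = 0.5292 m³/s
Check: V = 3.23 m/s, Re = 8.94×10^5, f = 0.01191, h_f = 3.36 m ≈ 3.37 m ✓

Q ≈ 0.529 m³/s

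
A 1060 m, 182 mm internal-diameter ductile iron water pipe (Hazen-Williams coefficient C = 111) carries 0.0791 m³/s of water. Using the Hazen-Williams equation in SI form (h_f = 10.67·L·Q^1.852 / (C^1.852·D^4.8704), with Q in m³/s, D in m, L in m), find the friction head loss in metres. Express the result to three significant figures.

h_f ≈ 67.4 m

h_f = 10.67·1060·0.0791^1.852 / (111^1.852·0.182^4.8704) = 67.41 m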